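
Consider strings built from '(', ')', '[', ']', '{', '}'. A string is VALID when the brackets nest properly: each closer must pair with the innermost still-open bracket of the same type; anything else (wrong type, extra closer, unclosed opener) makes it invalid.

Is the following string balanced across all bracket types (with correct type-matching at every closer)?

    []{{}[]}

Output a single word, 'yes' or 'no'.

pos 0: push '['; stack = [
pos 1: ']' matches '['; pop; stack = (empty)
pos 2: push '{'; stack = {
pos 3: push '{'; stack = {{
pos 4: '}' matches '{'; pop; stack = {
pos 5: push '['; stack = {[
pos 6: ']' matches '['; pop; stack = {
pos 7: '}' matches '{'; pop; stack = (empty)
end: stack empty → VALID
Verdict: properly nested → yes

Answer: yes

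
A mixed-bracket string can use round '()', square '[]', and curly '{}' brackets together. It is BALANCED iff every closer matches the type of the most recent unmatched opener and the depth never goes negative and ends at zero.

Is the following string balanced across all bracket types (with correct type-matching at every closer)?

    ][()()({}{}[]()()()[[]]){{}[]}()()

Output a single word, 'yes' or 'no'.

pos 0: saw closer ']' but stack is empty → INVALID
Verdict: unmatched closer ']' at position 0 → no

Answer: no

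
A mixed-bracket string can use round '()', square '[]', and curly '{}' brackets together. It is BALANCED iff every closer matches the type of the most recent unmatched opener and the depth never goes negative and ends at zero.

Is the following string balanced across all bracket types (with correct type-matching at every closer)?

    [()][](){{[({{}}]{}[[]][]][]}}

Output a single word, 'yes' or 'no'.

Answer: no

Derivation:
pos 0: push '['; stack = [
pos 1: push '('; stack = [(
pos 2: ')' matches '('; pop; stack = [
pos 3: ']' matches '['; pop; stack = (empty)
pos 4: push '['; stack = [
pos 5: ']' matches '['; pop; stack = (empty)
pos 6: push '('; stack = (
pos 7: ')' matches '('; pop; stack = (empty)
pos 8: push '{'; stack = {
pos 9: push '{'; stack = {{
pos 10: push '['; stack = {{[
pos 11: push '('; stack = {{[(
pos 12: push '{'; stack = {{[({
pos 13: push '{'; stack = {{[({{
pos 14: '}' matches '{'; pop; stack = {{[({
pos 15: '}' matches '{'; pop; stack = {{[(
pos 16: saw closer ']' but top of stack is '(' (expected ')') → INVALID
Verdict: type mismatch at position 16: ']' closes '(' → no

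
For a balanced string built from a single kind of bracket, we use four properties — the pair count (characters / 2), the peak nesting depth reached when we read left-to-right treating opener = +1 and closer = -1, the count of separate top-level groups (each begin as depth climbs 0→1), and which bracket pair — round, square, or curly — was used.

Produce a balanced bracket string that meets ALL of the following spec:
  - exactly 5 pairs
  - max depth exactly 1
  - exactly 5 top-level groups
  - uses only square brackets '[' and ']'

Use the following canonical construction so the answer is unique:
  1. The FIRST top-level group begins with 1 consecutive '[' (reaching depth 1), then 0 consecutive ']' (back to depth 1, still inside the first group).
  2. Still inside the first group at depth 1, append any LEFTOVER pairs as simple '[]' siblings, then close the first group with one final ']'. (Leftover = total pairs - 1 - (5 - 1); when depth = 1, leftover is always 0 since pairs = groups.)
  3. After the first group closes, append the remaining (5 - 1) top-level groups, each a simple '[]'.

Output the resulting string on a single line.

Answer: [][][][][]

Derivation:
Spec: pairs=5 depth=1 groups=5
Leftover pairs = 5 - 1 - (5-1) = 0
First group: deep chain of depth 1 + 0 sibling pairs
Remaining 4 groups: simple '[]' each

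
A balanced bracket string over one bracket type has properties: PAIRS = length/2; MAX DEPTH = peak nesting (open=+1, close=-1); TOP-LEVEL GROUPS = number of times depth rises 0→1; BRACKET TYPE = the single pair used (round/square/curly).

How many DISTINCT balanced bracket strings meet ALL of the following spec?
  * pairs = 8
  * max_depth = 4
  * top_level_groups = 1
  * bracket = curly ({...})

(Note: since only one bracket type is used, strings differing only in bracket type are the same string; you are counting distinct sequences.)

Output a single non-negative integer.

Answer: 169

Derivation:
Spec: pairs=8 depth=4 groups=1
Count(depth <= 4) = 233
Count(depth <= 3) = 64
Count(depth == 4) = 233 - 64 = 169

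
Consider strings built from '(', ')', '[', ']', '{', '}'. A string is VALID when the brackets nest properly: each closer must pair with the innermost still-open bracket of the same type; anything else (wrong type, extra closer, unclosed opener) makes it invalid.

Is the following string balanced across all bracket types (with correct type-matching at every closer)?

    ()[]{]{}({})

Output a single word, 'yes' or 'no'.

Answer: no

Derivation:
pos 0: push '('; stack = (
pos 1: ')' matches '('; pop; stack = (empty)
pos 2: push '['; stack = [
pos 3: ']' matches '['; pop; stack = (empty)
pos 4: push '{'; stack = {
pos 5: saw closer ']' but top of stack is '{' (expected '}') → INVALID
Verdict: type mismatch at position 5: ']' closes '{' → no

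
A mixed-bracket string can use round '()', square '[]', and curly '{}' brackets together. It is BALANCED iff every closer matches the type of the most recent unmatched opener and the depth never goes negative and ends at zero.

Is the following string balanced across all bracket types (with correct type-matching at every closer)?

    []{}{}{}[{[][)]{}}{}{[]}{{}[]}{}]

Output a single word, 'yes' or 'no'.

Answer: no

Derivation:
pos 0: push '['; stack = [
pos 1: ']' matches '['; pop; stack = (empty)
pos 2: push '{'; stack = {
pos 3: '}' matches '{'; pop; stack = (empty)
pos 4: push '{'; stack = {
pos 5: '}' matches '{'; pop; stack = (empty)
pos 6: push '{'; stack = {
pos 7: '}' matches '{'; pop; stack = (empty)
pos 8: push '['; stack = [
pos 9: push '{'; stack = [{
pos 10: push '['; stack = [{[
pos 11: ']' matches '['; pop; stack = [{
pos 12: push '['; stack = [{[
pos 13: saw closer ')' but top of stack is '[' (expected ']') → INVALID
Verdict: type mismatch at position 13: ')' closes '[' → no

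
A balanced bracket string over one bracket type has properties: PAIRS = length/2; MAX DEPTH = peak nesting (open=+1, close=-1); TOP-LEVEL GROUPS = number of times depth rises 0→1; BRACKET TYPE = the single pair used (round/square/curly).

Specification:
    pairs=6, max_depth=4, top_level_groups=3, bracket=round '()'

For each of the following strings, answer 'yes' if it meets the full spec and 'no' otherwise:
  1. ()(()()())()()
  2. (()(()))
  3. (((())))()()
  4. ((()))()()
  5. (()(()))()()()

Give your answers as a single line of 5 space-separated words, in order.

Answer: no no yes no no

Derivation:
String 1 '()(()()())()()': depth seq [1 0 1 2 1 2 1 2 1 0 1 0 1 0]
  -> pairs=7 depth=2 groups=4 -> no
String 2 '(()(()))': depth seq [1 2 1 2 3 2 1 0]
  -> pairs=4 depth=3 groups=1 -> no
String 3 '(((())))()()': depth seq [1 2 3 4 3 2 1 0 1 0 1 0]
  -> pairs=6 depth=4 groups=3 -> yes
String 4 '((()))()()': depth seq [1 2 3 2 1 0 1 0 1 0]
  -> pairs=5 depth=3 groups=3 -> no
String 5 '(()(()))()()()': depth seq [1 2 1 2 3 2 1 0 1 0 1 0 1 0]
  -> pairs=7 depth=3 groups=4 -> no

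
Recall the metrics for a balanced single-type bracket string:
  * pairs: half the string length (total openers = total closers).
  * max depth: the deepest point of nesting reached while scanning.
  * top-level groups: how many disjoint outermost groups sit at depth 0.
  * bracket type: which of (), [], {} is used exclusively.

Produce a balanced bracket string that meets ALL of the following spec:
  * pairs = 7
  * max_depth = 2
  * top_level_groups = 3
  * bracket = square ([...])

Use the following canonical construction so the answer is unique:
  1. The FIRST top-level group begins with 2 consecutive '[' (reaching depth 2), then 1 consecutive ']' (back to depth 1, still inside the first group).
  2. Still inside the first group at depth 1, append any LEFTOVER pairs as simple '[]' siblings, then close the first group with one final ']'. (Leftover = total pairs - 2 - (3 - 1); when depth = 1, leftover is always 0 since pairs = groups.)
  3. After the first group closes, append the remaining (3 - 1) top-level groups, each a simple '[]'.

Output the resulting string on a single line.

Answer: [[][][][]][][]

Derivation:
Spec: pairs=7 depth=2 groups=3
Leftover pairs = 7 - 2 - (3-1) = 3
First group: deep chain of depth 2 + 3 sibling pairs
Remaining 2 groups: simple '[]' each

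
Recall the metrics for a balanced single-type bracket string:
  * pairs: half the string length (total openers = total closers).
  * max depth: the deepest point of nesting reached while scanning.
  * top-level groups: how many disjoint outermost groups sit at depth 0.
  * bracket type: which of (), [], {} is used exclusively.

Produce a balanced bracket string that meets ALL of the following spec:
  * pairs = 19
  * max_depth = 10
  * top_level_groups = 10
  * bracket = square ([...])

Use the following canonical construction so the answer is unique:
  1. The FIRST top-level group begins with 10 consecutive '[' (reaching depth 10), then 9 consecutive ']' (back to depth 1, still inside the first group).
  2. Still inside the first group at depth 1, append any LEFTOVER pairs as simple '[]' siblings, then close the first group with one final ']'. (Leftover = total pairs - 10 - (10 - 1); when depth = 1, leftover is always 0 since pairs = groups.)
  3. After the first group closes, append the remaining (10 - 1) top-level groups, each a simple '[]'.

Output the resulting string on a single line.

Spec: pairs=19 depth=10 groups=10
Leftover pairs = 19 - 10 - (10-1) = 0
First group: deep chain of depth 10 + 0 sibling pairs
Remaining 9 groups: simple '[]' each

Answer: [[[[[[[[[[]]]]]]]]]][][][][][][][][][]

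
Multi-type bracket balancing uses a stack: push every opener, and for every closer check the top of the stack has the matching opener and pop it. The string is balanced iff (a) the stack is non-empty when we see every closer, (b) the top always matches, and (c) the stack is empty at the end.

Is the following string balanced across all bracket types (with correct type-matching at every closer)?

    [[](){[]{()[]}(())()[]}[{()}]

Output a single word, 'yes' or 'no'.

Answer: no

Derivation:
pos 0: push '['; stack = [
pos 1: push '['; stack = [[
pos 2: ']' matches '['; pop; stack = [
pos 3: push '('; stack = [(
pos 4: ')' matches '('; pop; stack = [
pos 5: push '{'; stack = [{
pos 6: push '['; stack = [{[
pos 7: ']' matches '['; pop; stack = [{
pos 8: push '{'; stack = [{{
pos 9: push '('; stack = [{{(
pos 10: ')' matches '('; pop; stack = [{{
pos 11: push '['; stack = [{{[
pos 12: ']' matches '['; pop; stack = [{{
pos 13: '}' matches '{'; pop; stack = [{
pos 14: push '('; stack = [{(
pos 15: push '('; stack = [{((
pos 16: ')' matches '('; pop; stack = [{(
pos 17: ')' matches '('; pop; stack = [{
pos 18: push '('; stack = [{(
pos 19: ')' matches '('; pop; stack = [{
pos 20: push '['; stack = [{[
pos 21: ']' matches '['; pop; stack = [{
pos 22: '}' matches '{'; pop; stack = [
pos 23: push '['; stack = [[
pos 24: push '{'; stack = [[{
pos 25: push '('; stack = [[{(
pos 26: ')' matches '('; pop; stack = [[{
pos 27: '}' matches '{'; pop; stack = [[
pos 28: ']' matches '['; pop; stack = [
end: stack still non-empty ([) → INVALID
Verdict: unclosed openers at end: [ → no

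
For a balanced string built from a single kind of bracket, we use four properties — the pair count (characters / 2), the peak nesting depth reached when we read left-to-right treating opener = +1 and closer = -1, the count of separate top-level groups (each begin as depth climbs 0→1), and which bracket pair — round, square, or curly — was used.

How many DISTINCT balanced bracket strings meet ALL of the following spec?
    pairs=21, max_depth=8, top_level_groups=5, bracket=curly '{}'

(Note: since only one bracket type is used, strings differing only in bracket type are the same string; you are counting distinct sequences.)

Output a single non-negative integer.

Answer: 132282470

Derivation:
Spec: pairs=21 depth=8 groups=5
Count(depth <= 8) = 1662405700
Count(depth <= 7) = 1530123230
Count(depth == 8) = 1662405700 - 1530123230 = 132282470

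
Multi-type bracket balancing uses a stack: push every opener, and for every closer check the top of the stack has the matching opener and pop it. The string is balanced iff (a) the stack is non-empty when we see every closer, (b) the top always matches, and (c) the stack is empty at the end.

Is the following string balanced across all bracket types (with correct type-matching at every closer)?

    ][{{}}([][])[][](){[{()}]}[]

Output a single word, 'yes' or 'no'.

Answer: no

Derivation:
pos 0: saw closer ']' but stack is empty → INVALID
Verdict: unmatched closer ']' at position 0 → no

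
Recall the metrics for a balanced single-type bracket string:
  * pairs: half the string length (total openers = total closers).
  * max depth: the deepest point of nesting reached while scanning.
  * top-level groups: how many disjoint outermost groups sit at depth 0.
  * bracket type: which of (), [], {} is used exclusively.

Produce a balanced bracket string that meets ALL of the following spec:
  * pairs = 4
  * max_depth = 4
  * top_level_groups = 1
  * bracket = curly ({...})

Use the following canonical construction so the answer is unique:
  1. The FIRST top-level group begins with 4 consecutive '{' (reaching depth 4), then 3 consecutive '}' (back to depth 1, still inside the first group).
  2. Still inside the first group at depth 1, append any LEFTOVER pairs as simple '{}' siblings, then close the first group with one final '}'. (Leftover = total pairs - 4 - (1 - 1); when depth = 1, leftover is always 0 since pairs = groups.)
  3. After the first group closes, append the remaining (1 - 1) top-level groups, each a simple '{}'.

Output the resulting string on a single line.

Spec: pairs=4 depth=4 groups=1
Leftover pairs = 4 - 4 - (1-1) = 0
First group: deep chain of depth 4 + 0 sibling pairs
Remaining 0 groups: simple '{}' each

Answer: {{{{}}}}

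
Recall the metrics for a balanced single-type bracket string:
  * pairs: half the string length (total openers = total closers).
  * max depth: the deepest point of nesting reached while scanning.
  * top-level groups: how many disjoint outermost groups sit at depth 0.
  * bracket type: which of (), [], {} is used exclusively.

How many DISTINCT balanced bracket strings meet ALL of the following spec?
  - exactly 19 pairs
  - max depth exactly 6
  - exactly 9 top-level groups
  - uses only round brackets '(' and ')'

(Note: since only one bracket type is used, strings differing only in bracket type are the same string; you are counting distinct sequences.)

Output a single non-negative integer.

Answer: 416709

Derivation:
Spec: pairs=19 depth=6 groups=9
Count(depth <= 6) = 6087501
Count(depth <= 5) = 5670792
Count(depth == 6) = 6087501 - 5670792 = 416709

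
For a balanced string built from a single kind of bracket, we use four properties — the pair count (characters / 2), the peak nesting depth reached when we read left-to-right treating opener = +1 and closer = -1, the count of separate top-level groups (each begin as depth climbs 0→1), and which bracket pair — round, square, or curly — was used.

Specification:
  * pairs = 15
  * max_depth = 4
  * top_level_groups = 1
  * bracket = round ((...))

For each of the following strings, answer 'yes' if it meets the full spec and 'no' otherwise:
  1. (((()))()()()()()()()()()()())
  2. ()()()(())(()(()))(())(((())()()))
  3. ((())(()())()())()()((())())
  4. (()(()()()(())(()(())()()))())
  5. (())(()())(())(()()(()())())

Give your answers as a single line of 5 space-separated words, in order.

String 1 '(((()))()()()()()()()()()()())': depth seq [1 2 3 4 3 2 1 2 1 2 1 2 1 2 1 2 1 2 1 2 1 2 1 2 1 2 1 2 1 0]
  -> pairs=15 depth=4 groups=1 -> yes
String 2 '()()()(())(()(()))(())(((())()()))': depth seq [1 0 1 0 1 0 1 2 1 0 1 2 1 2 3 2 1 0 1 2 1 0 1 2 3 4 3 2 3 2 3 2 1 0]
  -> pairs=17 depth=4 groups=7 -> no
String 3 '((())(()())()())()()((())())': depth seq [1 2 3 2 1 2 3 2 3 2 1 2 1 2 1 0 1 0 1 0 1 2 3 2 1 2 1 0]
  -> pairs=14 depth=3 groups=4 -> no
String 4 '(()(()()()(())(()(())()()))())': depth seq [1 2 1 2 3 2 3 2 3 2 3 4 3 2 3 4 3 4 5 4 3 4 3 4 3 2 1 2 1 0]
  -> pairs=15 depth=5 groups=1 -> no
String 5 '(())(()())(())(()()(()())())': depth seq [1 2 1 0 1 2 1 2 1 0 1 2 1 0 1 2 1 2 1 2 3 2 3 2 1 2 1 0]
  -> pairs=14 depth=3 groups=4 -> no

Answer: yes no no no no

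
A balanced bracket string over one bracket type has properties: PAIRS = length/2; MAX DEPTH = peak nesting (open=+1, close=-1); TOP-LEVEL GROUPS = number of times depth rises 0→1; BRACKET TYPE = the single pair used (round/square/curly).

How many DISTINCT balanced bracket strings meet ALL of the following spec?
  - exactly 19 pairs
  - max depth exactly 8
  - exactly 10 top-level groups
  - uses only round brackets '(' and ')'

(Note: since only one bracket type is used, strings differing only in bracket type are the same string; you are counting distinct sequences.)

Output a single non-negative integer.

Spec: pairs=19 depth=8 groups=10
Count(depth <= 8) = 2466500
Count(depth <= 7) = 2463770
Count(depth == 8) = 2466500 - 2463770 = 2730

Answer: 2730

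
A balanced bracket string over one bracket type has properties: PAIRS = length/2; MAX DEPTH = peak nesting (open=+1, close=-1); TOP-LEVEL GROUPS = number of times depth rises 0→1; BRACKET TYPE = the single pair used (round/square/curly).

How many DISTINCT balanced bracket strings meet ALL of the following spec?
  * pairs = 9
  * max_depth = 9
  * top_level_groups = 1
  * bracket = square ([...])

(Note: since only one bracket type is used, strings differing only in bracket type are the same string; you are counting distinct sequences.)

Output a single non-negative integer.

Answer: 1

Derivation:
Spec: pairs=9 depth=9 groups=1
Count(depth <= 9) = 1430
Count(depth <= 8) = 1429
Count(depth == 9) = 1430 - 1429 = 1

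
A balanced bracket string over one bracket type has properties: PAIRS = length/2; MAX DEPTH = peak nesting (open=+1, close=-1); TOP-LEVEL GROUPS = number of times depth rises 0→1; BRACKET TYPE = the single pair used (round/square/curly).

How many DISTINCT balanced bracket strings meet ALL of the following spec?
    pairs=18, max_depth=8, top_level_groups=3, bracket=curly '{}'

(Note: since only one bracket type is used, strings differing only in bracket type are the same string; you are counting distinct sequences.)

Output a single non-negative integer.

Spec: pairs=18 depth=8 groups=3
Count(depth <= 8) = 89022576
Count(depth <= 7) = 80208864
Count(depth == 8) = 89022576 - 80208864 = 8813712

Answer: 8813712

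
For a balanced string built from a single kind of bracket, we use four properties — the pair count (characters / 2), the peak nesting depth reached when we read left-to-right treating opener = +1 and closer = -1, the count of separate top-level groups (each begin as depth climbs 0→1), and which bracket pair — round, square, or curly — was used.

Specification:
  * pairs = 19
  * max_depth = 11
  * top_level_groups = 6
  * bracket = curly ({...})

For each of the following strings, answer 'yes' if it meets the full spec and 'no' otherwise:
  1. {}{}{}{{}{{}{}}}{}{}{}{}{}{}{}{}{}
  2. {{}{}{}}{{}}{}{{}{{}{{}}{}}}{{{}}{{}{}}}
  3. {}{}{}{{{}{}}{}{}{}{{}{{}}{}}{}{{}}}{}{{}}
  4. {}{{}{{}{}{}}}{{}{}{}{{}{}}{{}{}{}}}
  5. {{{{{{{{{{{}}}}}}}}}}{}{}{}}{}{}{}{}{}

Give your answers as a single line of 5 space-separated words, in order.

String 1 '{}{}{}{{}{{}{}}}{}{}{}{}{}{}{}{}{}': depth seq [1 0 1 0 1 0 1 2 1 2 3 2 3 2 1 0 1 0 1 0 1 0 1 0 1 0 1 0 1 0 1 0 1 0]
  -> pairs=17 depth=3 groups=13 -> no
String 2 '{{}{}{}}{{}}{}{{}{{}{{}}{}}}{{{}}{{}{}}}': depth seq [1 2 1 2 1 2 1 0 1 2 1 0 1 0 1 2 1 2 3 2 3 4 3 2 3 2 1 0 1 2 3 2 1 2 3 2 3 2 1 0]
  -> pairs=20 depth=4 groups=5 -> no
String 3 '{}{}{}{{{}{}}{}{}{}{{}{{}}{}}{}{{}}}{}{{}}': depth seq [1 0 1 0 1 0 1 2 3 2 3 2 1 2 1 2 1 2 1 2 3 2 3 4 3 2 3 2 1 2 1 2 3 2 1 0 1 0 1 2 1 0]
  -> pairs=21 depth=4 groups=6 -> no
String 4 '{}{{}{{}{}{}}}{{}{}{}{{}{}}{{}{}{}}}': depth seq [1 0 1 2 1 2 3 2 3 2 3 2 1 0 1 2 1 2 1 2 1 2 3 2 3 2 1 2 3 2 3 2 3 2 1 0]
  -> pairs=18 depth=3 groups=3 -> no
String 5 '{{{{{{{{{{{}}}}}}}}}}{}{}{}}{}{}{}{}{}': depth seq [1 2 3 4 5 6 7 8 9 10 11 10 9 8 7 6 5 4 3 2 1 2 1 2 1 2 1 0 1 0 1 0 1 0 1 0 1 0]
  -> pairs=19 depth=11 groups=6 -> yes

Answer: no no no no yes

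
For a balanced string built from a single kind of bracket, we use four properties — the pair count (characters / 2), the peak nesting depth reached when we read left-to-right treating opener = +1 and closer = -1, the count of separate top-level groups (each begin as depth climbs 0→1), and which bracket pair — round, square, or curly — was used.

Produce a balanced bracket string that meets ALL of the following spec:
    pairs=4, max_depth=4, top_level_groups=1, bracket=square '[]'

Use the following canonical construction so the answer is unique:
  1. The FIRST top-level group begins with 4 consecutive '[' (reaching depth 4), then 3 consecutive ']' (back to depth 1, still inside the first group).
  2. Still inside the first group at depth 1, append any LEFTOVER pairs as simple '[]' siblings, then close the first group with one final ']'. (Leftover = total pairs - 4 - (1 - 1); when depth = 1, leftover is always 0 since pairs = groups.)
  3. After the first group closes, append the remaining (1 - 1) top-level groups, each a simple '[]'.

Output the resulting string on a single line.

Spec: pairs=4 depth=4 groups=1
Leftover pairs = 4 - 4 - (1-1) = 0
First group: deep chain of depth 4 + 0 sibling pairs
Remaining 0 groups: simple '[]' each

Answer: [[[[]]]]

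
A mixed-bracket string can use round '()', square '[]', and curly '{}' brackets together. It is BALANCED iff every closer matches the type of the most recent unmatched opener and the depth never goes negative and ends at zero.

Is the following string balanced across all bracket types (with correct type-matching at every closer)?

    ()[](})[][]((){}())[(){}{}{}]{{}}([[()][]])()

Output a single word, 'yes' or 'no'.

pos 0: push '('; stack = (
pos 1: ')' matches '('; pop; stack = (empty)
pos 2: push '['; stack = [
pos 3: ']' matches '['; pop; stack = (empty)
pos 4: push '('; stack = (
pos 5: saw closer '}' but top of stack is '(' (expected ')') → INVALID
Verdict: type mismatch at position 5: '}' closes '(' → no

Answer: no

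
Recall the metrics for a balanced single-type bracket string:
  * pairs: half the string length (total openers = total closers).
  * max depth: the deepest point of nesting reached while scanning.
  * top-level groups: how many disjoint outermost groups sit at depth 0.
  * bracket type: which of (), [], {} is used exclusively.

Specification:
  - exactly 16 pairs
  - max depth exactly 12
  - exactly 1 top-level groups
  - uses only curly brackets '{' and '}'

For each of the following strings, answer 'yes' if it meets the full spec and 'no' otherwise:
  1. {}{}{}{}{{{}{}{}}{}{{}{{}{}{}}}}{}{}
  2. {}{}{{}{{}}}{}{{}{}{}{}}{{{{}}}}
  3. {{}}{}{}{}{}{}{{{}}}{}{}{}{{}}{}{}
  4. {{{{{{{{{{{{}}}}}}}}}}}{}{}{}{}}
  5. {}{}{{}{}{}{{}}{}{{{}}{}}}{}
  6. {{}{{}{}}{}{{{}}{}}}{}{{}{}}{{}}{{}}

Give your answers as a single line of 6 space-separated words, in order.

String 1 '{}{}{}{}{{{}{}{}}{}{{}{{}{}{}}}}{}{}': depth seq [1 0 1 0 1 0 1 0 1 2 3 2 3 2 3 2 1 2 1 2 3 2 3 4 3 4 3 4 3 2 1 0 1 0 1 0]
  -> pairs=18 depth=4 groups=7 -> no
String 2 '{}{}{{}{{}}}{}{{}{}{}{}}{{{{}}}}': depth seq [1 0 1 0 1 2 1 2 3 2 1 0 1 0 1 2 1 2 1 2 1 2 1 0 1 2 3 4 3 2 1 0]
  -> pairs=16 depth=4 groups=6 -> no
String 3 '{{}}{}{}{}{}{}{{{}}}{}{}{}{{}}{}{}': depth seq [1 2 1 0 1 0 1 0 1 0 1 0 1 0 1 2 3 2 1 0 1 0 1 0 1 0 1 2 1 0 1 0 1 0]
  -> pairs=17 depth=3 groups=13 -> no
String 4 '{{{{{{{{{{{{}}}}}}}}}}}{}{}{}{}}': depth seq [1 2 3 4 5 6 7 8 9 10 11 12 11 10 9 8 7 6 5 4 3 2 1 2 1 2 1 2 1 2 1 0]
  -> pairs=16 depth=12 groups=1 -> yes
String 5 '{}{}{{}{}{}{{}}{}{{{}}{}}}{}': depth seq [1 0 1 0 1 2 1 2 1 2 1 2 3 2 1 2 1 2 3 4 3 2 3 2 1 0 1 0]
  -> pairs=14 depth=4 groups=4 -> no
String 6 '{{}{{}{}}{}{{{}}{}}}{}{{}{}}{{}}{{}}': depth seq [1 2 1 2 3 2 3 2 1 2 1 2 3 4 3 2 3 2 1 0 1 0 1 2 1 2 1 0 1 2 1 0 1 2 1 0]
  -> pairs=18 depth=4 groups=5 -> no

Answer: no no no yes no no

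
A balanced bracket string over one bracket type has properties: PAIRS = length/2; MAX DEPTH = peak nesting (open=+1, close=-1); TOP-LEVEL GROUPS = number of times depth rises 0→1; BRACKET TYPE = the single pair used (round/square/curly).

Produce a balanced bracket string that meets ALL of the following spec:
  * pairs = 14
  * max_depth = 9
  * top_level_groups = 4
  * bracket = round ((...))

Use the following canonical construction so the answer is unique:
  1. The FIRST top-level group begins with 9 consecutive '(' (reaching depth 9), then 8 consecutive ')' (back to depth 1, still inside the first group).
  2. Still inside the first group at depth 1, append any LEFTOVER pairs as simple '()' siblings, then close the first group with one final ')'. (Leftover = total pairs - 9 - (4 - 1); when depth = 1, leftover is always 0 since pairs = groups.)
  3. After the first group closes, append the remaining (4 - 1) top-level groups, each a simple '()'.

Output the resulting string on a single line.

Spec: pairs=14 depth=9 groups=4
Leftover pairs = 14 - 9 - (4-1) = 2
First group: deep chain of depth 9 + 2 sibling pairs
Remaining 3 groups: simple '()' each

Answer: ((((((((())))))))()())()()()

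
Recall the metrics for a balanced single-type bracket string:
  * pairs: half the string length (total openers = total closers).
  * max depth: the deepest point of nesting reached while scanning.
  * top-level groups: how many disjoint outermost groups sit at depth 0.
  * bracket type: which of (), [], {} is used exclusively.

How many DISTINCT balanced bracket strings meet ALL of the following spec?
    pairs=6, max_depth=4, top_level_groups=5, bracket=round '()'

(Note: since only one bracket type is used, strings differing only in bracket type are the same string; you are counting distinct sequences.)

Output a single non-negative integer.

Answer: 0

Derivation:
Spec: pairs=6 depth=4 groups=5
Count(depth <= 4) = 5
Count(depth <= 3) = 5
Count(depth == 4) = 5 - 5 = 0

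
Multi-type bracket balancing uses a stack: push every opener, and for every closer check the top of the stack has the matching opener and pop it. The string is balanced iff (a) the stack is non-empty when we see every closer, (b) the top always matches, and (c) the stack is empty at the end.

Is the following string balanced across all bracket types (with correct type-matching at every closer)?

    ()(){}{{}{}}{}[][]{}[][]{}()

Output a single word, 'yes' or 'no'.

pos 0: push '('; stack = (
pos 1: ')' matches '('; pop; stack = (empty)
pos 2: push '('; stack = (
pos 3: ')' matches '('; pop; stack = (empty)
pos 4: push '{'; stack = {
pos 5: '}' matches '{'; pop; stack = (empty)
pos 6: push '{'; stack = {
pos 7: push '{'; stack = {{
pos 8: '}' matches '{'; pop; stack = {
pos 9: push '{'; stack = {{
pos 10: '}' matches '{'; pop; stack = {
pos 11: '}' matches '{'; pop; stack = (empty)
pos 12: push '{'; stack = {
pos 13: '}' matches '{'; pop; stack = (empty)
pos 14: push '['; stack = [
pos 15: ']' matches '['; pop; stack = (empty)
pos 16: push '['; stack = [
pos 17: ']' matches '['; pop; stack = (empty)
pos 18: push '{'; stack = {
pos 19: '}' matches '{'; pop; stack = (empty)
pos 20: push '['; stack = [
pos 21: ']' matches '['; pop; stack = (empty)
pos 22: push '['; stack = [
pos 23: ']' matches '['; pop; stack = (empty)
pos 24: push '{'; stack = {
pos 25: '}' matches '{'; pop; stack = (empty)
pos 26: push '('; stack = (
pos 27: ')' matches '('; pop; stack = (empty)
end: stack empty → VALID
Verdict: properly nested → yes

Answer: yes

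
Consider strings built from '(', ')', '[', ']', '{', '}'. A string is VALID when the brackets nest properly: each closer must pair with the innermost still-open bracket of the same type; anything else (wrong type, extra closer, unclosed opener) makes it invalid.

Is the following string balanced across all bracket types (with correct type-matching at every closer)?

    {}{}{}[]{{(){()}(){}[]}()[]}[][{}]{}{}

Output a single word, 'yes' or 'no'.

pos 0: push '{'; stack = {
pos 1: '}' matches '{'; pop; stack = (empty)
pos 2: push '{'; stack = {
pos 3: '}' matches '{'; pop; stack = (empty)
pos 4: push '{'; stack = {
pos 5: '}' matches '{'; pop; stack = (empty)
pos 6: push '['; stack = [
pos 7: ']' matches '['; pop; stack = (empty)
pos 8: push '{'; stack = {
pos 9: push '{'; stack = {{
pos 10: push '('; stack = {{(
pos 11: ')' matches '('; pop; stack = {{
pos 12: push '{'; stack = {{{
pos 13: push '('; stack = {{{(
pos 14: ')' matches '('; pop; stack = {{{
pos 15: '}' matches '{'; pop; stack = {{
pos 16: push '('; stack = {{(
pos 17: ')' matches '('; pop; stack = {{
pos 18: push '{'; stack = {{{
pos 19: '}' matches '{'; pop; stack = {{
pos 20: push '['; stack = {{[
pos 21: ']' matches '['; pop; stack = {{
pos 22: '}' matches '{'; pop; stack = {
pos 23: push '('; stack = {(
pos 24: ')' matches '('; pop; stack = {
pos 25: push '['; stack = {[
pos 26: ']' matches '['; pop; stack = {
pos 27: '}' matches '{'; pop; stack = (empty)
pos 28: push '['; stack = [
pos 29: ']' matches '['; pop; stack = (empty)
pos 30: push '['; stack = [
pos 31: push '{'; stack = [{
pos 32: '}' matches '{'; pop; stack = [
pos 33: ']' matches '['; pop; stack = (empty)
pos 34: push '{'; stack = {
pos 35: '}' matches '{'; pop; stack = (empty)
pos 36: push '{'; stack = {
pos 37: '}' matches '{'; pop; stack = (empty)
end: stack empty → VALID
Verdict: properly nested → yes

Answer: yes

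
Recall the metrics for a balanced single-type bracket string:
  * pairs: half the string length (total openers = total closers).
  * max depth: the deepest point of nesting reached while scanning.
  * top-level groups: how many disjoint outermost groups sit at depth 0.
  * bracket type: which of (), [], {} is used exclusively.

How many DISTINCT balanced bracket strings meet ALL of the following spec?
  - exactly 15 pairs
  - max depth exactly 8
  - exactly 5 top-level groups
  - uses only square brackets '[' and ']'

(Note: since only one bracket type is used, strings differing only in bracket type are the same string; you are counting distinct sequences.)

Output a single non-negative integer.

Spec: pairs=15 depth=8 groups=5
Count(depth <= 8) = 652607
Count(depth <= 7) = 646272
Count(depth == 8) = 652607 - 646272 = 6335

Answer: 6335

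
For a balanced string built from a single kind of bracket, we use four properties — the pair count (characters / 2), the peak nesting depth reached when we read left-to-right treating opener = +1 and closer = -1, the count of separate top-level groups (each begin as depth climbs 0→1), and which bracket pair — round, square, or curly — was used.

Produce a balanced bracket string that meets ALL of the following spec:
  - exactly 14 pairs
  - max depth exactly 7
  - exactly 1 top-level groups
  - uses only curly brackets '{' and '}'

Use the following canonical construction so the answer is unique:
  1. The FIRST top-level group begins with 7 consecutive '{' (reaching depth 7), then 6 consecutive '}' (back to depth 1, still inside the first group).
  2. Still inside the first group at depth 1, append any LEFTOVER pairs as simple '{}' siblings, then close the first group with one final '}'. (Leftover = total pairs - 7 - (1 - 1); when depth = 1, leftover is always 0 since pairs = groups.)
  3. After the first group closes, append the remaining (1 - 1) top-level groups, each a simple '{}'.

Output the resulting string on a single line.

Answer: {{{{{{{}}}}}}{}{}{}{}{}{}{}}

Derivation:
Spec: pairs=14 depth=7 groups=1
Leftover pairs = 14 - 7 - (1-1) = 7
First group: deep chain of depth 7 + 7 sibling pairs
Remaining 0 groups: simple '{}' each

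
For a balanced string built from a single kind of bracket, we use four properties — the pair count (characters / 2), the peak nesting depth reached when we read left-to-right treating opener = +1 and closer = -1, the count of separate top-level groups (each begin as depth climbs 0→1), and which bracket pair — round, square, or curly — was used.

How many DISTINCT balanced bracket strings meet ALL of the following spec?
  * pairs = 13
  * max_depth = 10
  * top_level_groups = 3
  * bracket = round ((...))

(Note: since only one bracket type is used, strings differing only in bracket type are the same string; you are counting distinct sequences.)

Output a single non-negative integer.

Spec: pairs=13 depth=10 groups=3
Count(depth <= 10) = 149223
Count(depth <= 9) = 149166
Count(depth == 10) = 149223 - 149166 = 57

Answer: 57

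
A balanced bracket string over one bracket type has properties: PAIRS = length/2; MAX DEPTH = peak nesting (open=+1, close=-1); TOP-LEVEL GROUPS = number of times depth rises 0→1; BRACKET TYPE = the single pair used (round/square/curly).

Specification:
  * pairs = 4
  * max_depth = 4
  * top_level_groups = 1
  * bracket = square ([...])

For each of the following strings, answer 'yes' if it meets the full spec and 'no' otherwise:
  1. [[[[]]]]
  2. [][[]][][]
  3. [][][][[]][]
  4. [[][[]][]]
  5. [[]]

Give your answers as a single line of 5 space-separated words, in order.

Answer: yes no no no no

Derivation:
String 1 '[[[[]]]]': depth seq [1 2 3 4 3 2 1 0]
  -> pairs=4 depth=4 groups=1 -> yes
String 2 '[][[]][][]': depth seq [1 0 1 2 1 0 1 0 1 0]
  -> pairs=5 depth=2 groups=4 -> no
String 3 '[][][][[]][]': depth seq [1 0 1 0 1 0 1 2 1 0 1 0]
  -> pairs=6 depth=2 groups=5 -> no
String 4 '[[][[]][]]': depth seq [1 2 1 2 3 2 1 2 1 0]
  -> pairs=5 depth=3 groups=1 -> no
String 5 '[[]]': depth seq [1 2 1 0]
  -> pairs=2 depth=2 groups=1 -> no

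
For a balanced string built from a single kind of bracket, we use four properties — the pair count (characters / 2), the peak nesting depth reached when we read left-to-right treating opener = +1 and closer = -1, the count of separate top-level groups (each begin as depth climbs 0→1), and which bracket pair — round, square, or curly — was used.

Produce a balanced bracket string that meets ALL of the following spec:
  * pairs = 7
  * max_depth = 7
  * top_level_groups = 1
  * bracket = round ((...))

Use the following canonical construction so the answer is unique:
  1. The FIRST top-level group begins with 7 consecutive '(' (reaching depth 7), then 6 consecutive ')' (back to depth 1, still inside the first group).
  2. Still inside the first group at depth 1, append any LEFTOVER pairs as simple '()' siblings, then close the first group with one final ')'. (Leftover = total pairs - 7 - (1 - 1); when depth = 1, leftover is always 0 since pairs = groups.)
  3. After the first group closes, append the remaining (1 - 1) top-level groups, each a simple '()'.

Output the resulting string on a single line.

Spec: pairs=7 depth=7 groups=1
Leftover pairs = 7 - 7 - (1-1) = 0
First group: deep chain of depth 7 + 0 sibling pairs
Remaining 0 groups: simple '()' each

Answer: ((((((()))))))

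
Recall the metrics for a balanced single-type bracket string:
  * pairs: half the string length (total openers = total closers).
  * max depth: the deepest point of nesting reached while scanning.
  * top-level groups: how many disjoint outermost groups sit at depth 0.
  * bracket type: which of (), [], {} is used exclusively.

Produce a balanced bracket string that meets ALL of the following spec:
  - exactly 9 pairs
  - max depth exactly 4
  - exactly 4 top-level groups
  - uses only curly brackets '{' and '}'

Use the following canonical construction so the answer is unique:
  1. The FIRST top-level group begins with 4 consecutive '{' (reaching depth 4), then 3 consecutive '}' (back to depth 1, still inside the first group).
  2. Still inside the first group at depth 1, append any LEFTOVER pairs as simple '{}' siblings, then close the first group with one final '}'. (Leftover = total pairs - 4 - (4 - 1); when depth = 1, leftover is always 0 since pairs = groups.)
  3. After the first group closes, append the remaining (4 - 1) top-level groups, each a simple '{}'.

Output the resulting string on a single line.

Spec: pairs=9 depth=4 groups=4
Leftover pairs = 9 - 4 - (4-1) = 2
First group: deep chain of depth 4 + 2 sibling pairs
Remaining 3 groups: simple '{}' each

Answer: {{{{}}}{}{}}{}{}{}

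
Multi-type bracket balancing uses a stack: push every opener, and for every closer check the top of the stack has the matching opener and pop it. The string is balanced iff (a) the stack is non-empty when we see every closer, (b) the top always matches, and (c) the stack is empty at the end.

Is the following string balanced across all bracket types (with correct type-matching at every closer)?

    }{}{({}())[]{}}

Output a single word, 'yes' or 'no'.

Answer: no

Derivation:
pos 0: saw closer '}' but stack is empty → INVALID
Verdict: unmatched closer '}' at position 0 → no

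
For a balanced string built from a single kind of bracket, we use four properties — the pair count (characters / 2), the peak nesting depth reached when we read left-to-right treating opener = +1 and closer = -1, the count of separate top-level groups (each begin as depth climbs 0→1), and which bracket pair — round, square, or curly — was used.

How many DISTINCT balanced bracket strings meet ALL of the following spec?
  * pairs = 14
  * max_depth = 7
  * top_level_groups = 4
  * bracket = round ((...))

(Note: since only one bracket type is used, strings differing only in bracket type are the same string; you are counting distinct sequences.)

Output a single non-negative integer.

Spec: pairs=14 depth=7 groups=4
Count(depth <= 7) = 321724
Count(depth <= 6) = 304612
Count(depth == 7) = 321724 - 304612 = 17112

Answer: 17112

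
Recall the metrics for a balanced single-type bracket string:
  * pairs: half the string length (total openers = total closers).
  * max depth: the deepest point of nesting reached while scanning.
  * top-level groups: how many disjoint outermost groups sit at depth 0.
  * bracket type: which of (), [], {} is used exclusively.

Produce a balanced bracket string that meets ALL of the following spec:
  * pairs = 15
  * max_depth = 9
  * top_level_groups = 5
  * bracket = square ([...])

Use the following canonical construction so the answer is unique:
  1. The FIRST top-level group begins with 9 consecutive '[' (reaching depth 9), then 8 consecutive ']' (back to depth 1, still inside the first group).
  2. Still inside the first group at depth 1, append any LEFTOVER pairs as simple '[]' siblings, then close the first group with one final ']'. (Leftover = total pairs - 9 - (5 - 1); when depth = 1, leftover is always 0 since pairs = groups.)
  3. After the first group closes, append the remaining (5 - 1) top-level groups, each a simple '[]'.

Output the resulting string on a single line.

Spec: pairs=15 depth=9 groups=5
Leftover pairs = 15 - 9 - (5-1) = 2
First group: deep chain of depth 9 + 2 sibling pairs
Remaining 4 groups: simple '[]' each

Answer: [[[[[[[[[]]]]]]]][][]][][][][]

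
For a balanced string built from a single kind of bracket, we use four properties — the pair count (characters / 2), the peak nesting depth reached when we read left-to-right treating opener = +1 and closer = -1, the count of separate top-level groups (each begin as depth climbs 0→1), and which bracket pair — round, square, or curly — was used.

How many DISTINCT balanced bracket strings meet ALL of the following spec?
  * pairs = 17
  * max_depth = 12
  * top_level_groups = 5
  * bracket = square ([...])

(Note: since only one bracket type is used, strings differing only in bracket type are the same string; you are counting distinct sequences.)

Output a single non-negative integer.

Spec: pairs=17 depth=12 groups=5
Count(depth <= 12) = 8947570
Count(depth <= 11) = 8947445
Count(depth == 12) = 8947570 - 8947445 = 125

Answer: 125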